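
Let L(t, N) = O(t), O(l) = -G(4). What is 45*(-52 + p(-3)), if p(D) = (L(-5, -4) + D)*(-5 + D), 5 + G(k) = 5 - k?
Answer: -2700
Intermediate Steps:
G(k) = -k (G(k) = -5 + (5 - k) = -k)
O(l) = 4 (O(l) = -(-1)*4 = -1*(-4) = 4)
L(t, N) = 4
p(D) = (-5 + D)*(4 + D) (p(D) = (4 + D)*(-5 + D) = (-5 + D)*(4 + D))
45*(-52 + p(-3)) = 45*(-52 + (-20 + (-3)² - 1*(-3))) = 45*(-52 + (-20 + 9 + 3)) = 45*(-52 - 8) = 45*(-60) = -2700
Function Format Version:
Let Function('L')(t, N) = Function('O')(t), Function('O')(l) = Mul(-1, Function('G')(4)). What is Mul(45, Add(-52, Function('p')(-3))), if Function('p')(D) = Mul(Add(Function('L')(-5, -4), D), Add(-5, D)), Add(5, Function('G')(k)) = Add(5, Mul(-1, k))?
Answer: -2700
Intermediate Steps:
Function('G')(k) = Mul(-1, k) (Function('G')(k) = Add(-5, Add(5, Mul(-1, k))) = Mul(-1, k))
Function('O')(l) = 4 (Function('O')(l) = Mul(-1, Mul(-1, 4)) = Mul(-1, -4) = 4)
Function('L')(t, N) = 4
Function('p')(D) = Mul(Add(-5, D), Add(4, D)) (Function('p')(D) = Mul(Add(4, D), Add(-5, D)) = Mul(Add(-5, D), Add(4, D)))
Mul(45, Add(-52, Function('p')(-3))) = Mul(45, Add(-52, Add(-20, Pow(-3, 2), Mul(-1, -3)))) = Mul(45, Add(-52, Add(-20, 9, 3))) = Mul(45, Add(-52, -8)) = Mul(45, -60) = -2700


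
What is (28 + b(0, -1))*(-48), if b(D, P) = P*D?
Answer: -1344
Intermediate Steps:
b(D, P) = D*P
(28 + b(0, -1))*(-48) = (28 + 0*(-1))*(-48) = (28 + 0)*(-48) = 28*(-48) = -1344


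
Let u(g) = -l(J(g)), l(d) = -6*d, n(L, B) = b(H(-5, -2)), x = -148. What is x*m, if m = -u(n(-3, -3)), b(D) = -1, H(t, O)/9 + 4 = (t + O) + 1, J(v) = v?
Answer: -888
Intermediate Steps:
H(t, O) = -27 + 9*O + 9*t (H(t, O) = -36 + 9*((t + O) + 1) = -36 + 9*((O + t) + 1) = -36 + 9*(1 + O + t) = -36 + (9 + 9*O + 9*t) = -27 + 9*O + 9*t)
n(L, B) = -1
u(g) = 6*g (u(g) = -(-6)*g = 6*g)
m = 6 (m = -6*(-1) = -1*(-6) = 6)
x*m = -148*6 = -888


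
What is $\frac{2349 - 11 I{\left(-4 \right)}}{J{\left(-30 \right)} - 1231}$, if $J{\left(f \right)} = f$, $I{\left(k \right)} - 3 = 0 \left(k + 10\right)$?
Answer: $- \frac{2316}{1261} \approx -1.8366$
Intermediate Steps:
$I{\left(k \right)} = 3$ ($I{\left(k \right)} = 3 + 0 \left(k + 10\right) = 3 + 0 \left(10 + k\right) = 3 + 0 = 3$)
$\frac{2349 - 11 I{\left(-4 \right)}}{J{\left(-30 \right)} - 1231} = \frac{2349 - 33}{-30 - 1231} = \frac{2349 - 33}{-1261} = 2316 \left(- \frac{1}{1261}\right) = - \frac{2316}{1261}$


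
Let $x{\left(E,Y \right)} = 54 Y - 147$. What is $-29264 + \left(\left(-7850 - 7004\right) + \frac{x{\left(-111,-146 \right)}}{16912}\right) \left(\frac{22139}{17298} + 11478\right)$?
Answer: $- \frac{49892737826939321}{292543776} \approx -1.7055 \cdot 10^{8}$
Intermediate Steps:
$x{\left(E,Y \right)} = -147 + 54 Y$
$-29264 + \left(\left(-7850 - 7004\right) + \frac{x{\left(-111,-146 \right)}}{16912}\right) \left(\frac{22139}{17298} + 11478\right) = -29264 + \left(\left(-7850 - 7004\right) + \frac{-147 + 54 \left(-146\right)}{16912}\right) \left(\frac{22139}{17298} + 11478\right) = -29264 + \left(-14854 + \left(-147 - 7884\right) \frac{1}{16912}\right) \left(22139 \cdot \frac{1}{17298} + 11478\right) = -29264 + \left(-14854 - \frac{8031}{16912}\right) \left(\frac{22139}{17298} + 11478\right) = -29264 + \left(-14854 - \frac{8031}{16912}\right) \frac{198568583}{17298} = -29264 - \frac{49884176825878457}{292543776} = - \frac{49892737826939321}{292543776}$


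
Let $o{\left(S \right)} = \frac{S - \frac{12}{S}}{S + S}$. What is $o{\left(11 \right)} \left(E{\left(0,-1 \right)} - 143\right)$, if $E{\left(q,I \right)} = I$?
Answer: $- \frac{7848}{121} \approx -64.859$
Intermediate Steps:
$o{\left(S \right)} = \frac{S - \frac{12}{S}}{2 S}$
$o{\left(11 \right)} \left(E{\left(0,-1 \right)} - 143\right) = \left(\frac{1}{2} - \frac{6}{121}\right) \left(-1 - 143\right) = \left(\frac{1}{2} - \frac{6}{121}\right) \left(-144\right) = \frac{109}{242} \left(-144\right) = - \frac{7848}{121}$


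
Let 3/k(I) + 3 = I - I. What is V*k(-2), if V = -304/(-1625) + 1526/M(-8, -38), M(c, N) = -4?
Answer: 1239267/3250 ≈ 381.31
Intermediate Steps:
k(I) = -1 (k(I) = 3/(-3 + (I - I)) = 3/(-3 + 0) = 3/(-3) = 3*(-⅓) = -1)
V = -1239267/3250 (V = -304/(-1625) + 1526/(-4) = -304*(-1/1625) + 1526*(-¼) = 304/1625 - 763/2 = -1239267/3250 ≈ -381.31)
V*k(-2) = -1239267/3250*(-1) = 1239267/3250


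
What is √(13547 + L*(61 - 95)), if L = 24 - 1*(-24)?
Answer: √11915 ≈ 109.16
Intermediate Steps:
L = 48 (L = 24 + 24 = 48)
√(13547 + L*(61 - 95)) = √(13547 + 48*(61 - 95)) = √(13547 + 48*(-34)) = √(13547 - 1632) = √11915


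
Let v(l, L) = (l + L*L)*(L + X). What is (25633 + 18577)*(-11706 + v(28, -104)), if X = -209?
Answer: -150573866380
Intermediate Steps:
v(l, L) = (-209 + L)*(l + L**2) (v(l, L) = (l + L*L)*(L - 209) = (l + L**2)*(-209 + L) = (-209 + L)*(l + L**2))
(25633 + 18577)*(-11706 + v(28, -104)) = (25633 + 18577)*(-11706 + ((-104)**3 - 209*28 - 209*(-104)**2 - 104*28)) = 44210*(-11706 + (-1124864 - 5852 - 209*10816 - 2912)) = 44210*(-11706 + (-1124864 - 5852 - 2260544 - 2912)) = 44210*(-11706 - 3394172) = 44210*(-3405878) = -150573866380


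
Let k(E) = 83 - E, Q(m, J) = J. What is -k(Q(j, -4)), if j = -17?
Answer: -87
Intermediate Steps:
-k(Q(j, -4)) = -(83 - 1*(-4)) = -(83 + 4) = -1*87 = -87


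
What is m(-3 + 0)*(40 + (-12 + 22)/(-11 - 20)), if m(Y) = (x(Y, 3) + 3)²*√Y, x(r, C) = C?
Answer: 44280*I*√3/31 ≈ 2474.0*I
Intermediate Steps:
m(Y) = 36*√Y (m(Y) = (3 + 3)²*√Y = 6²*√Y = 36*√Y)
m(-3 + 0)*(40 + (-12 + 22)/(-11 - 20)) = (36*√(-3 + 0))*(40 + (-12 + 22)/(-11 - 20)) = (36*√(-3))*(40 + 10/(-31)) = (36*(I*√3))*(40 + 10*(-1/31)) = (36*I*√3)*(40 - 10/31) = (36*I*√3)*(1230/31) = 44280*I*√3/31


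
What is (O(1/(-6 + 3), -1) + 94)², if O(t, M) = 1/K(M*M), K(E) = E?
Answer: 9025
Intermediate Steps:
O(t, M) = M⁻² (O(t, M) = 1/(M*M) = 1/(M²) = M⁻²)
(O(1/(-6 + 3), -1) + 94)² = ((-1)⁻² + 94)² = (1 + 94)² = 95² = 9025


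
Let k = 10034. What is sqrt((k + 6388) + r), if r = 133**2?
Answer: sqrt(34111) ≈ 184.69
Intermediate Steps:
r = 17689
sqrt((k + 6388) + r) = sqrt((10034 + 6388) + 17689) = sqrt(16422 + 17689) = sqrt(34111)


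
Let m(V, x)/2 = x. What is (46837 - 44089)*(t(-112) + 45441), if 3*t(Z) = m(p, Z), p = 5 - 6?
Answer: 124666684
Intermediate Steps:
p = -1
m(V, x) = 2*x
t(Z) = 2*Z/3 (t(Z) = (2*Z)/3 = 2*Z/3)
(46837 - 44089)*(t(-112) + 45441) = (46837 - 44089)*((⅔)*(-112) + 45441) = 2748*(-224/3 + 45441) = 2748*(136099/3) = 124666684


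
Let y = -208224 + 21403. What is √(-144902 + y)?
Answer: I*√331723 ≈ 575.95*I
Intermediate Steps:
y = -186821
√(-144902 + y) = √(-144902 - 186821) = √(-331723) = I*√331723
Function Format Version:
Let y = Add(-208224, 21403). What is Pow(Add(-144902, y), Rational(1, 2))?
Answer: Mul(I, Pow(331723, Rational(1, 2))) ≈ Mul(575.95, I)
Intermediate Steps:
y = -186821
Pow(Add(-144902, y), Rational(1, 2)) = Pow(Add(-144902, -186821), Rational(1, 2)) = Pow(-331723, Rational(1, 2)) = Mul(I, Pow(331723, Rational(1, 2)))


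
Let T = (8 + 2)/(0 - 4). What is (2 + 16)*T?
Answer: -45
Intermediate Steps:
T = -5/2 (T = 10/(-4) = 10*(-¼) = -5/2 ≈ -2.5000)
(2 + 16)*T = (2 + 16)*(-5/2) = 18*(-5/2) = -45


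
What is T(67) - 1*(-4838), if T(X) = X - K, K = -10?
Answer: 4915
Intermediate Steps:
T(X) = 10 + X (T(X) = X - 1*(-10) = X + 10 = 10 + X)
T(67) - 1*(-4838) = (10 + 67) - 1*(-4838) = 77 + 4838 = 4915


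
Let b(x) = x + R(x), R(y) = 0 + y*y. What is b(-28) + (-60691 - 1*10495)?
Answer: -70430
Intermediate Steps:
R(y) = y² (R(y) = 0 + y² = y²)
b(x) = x + x²
b(-28) + (-60691 - 1*10495) = -28*(1 - 28) + (-60691 - 1*10495) = -28*(-27) + (-60691 - 10495) = 756 - 71186 = -70430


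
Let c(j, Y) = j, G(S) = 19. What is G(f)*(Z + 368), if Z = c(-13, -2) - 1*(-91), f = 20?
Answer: 8474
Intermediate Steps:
Z = 78 (Z = -13 - 1*(-91) = -13 + 91 = 78)
G(f)*(Z + 368) = 19*(78 + 368) = 19*446 = 8474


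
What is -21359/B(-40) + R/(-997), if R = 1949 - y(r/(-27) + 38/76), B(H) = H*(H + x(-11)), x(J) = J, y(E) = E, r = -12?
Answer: -75806869/6101640 ≈ -12.424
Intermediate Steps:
B(H) = H*(-11 + H) (B(H) = H*(H - 11) = H*(-11 + H))
R = 35065/18 (R = 1949 - (-12/(-27) + 38/76) = 1949 - (-12*(-1/27) + 38*(1/76)) = 1949 - (4/9 + 1/2) = 1949 - 1*17/18 = 1949 - 17/18 = 35065/18 ≈ 1948.1)
-21359/B(-40) + R/(-997) = -21359*(-1/(40*(-11 - 40))) + (35065/18)/(-997) = -21359/((-40*(-51))) + (35065/18)*(-1/997) = -21359/2040 - 35065/17946 = -75806869/6101640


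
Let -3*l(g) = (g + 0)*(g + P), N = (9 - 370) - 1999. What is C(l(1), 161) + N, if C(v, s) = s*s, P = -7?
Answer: 23561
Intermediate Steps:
N = -2360 (N = -361 - 1999 = -2360)
l(g) = -g*(-7 + g)/3 (l(g) = -(g + 0)*(g - 7)/3 = -g*(-7 + g)/3)
C(v, s) = s²
C(l(1), 161) + N = 161² - 2360 = 25921 - 2360 = 23561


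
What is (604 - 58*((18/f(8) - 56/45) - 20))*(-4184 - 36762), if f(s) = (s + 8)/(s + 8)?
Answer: -1459643008/45 ≈ -3.2437e+7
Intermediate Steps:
f(s) = 1 (f(s) = (8 + s)/(8 + s) = 1)
(604 - 58*((18/f(8) - 56/45) - 20))*(-4184 - 36762) = (604 - 58*((18/1 - 56/45) - 20))*(-4184 - 36762) = (604 - 58*((18*1 - 56*1/45) - 20))*(-40946) = (604 - 58*((18 - 56/45) - 20))*(-40946) = (604 - 58*(754/45 - 20))*(-40946) = (604 - 58*(-146/45))*(-40946) = (604 + 8468/45)*(-40946) = (35648/45)*(-40946) = -1459643008/45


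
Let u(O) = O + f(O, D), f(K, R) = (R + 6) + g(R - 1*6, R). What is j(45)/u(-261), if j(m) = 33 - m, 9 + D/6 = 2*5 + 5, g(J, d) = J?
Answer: 4/63 ≈ 0.063492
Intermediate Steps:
D = 36 (D = -54 + 6*(2*5 + 5) = -54 + 6*(10 + 5) = -54 + 6*15 = -54 + 90 = 36)
f(K, R) = 2*R (f(K, R) = (R + 6) + (R - 1*6) = (6 + R) + (R - 6) = (6 + R) + (-6 + R) = 2*R)
u(O) = 72 + O (u(O) = O + 2*36 = O + 72 = 72 + O)
j(45)/u(-261) = (33 - 1*45)/(72 - 261) = (33 - 45)/(-189) = -12*(-1/189) = 4/63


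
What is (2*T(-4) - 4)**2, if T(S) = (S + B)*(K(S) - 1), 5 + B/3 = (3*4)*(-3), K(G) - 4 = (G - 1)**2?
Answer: 50637456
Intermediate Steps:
K(G) = 4 + (-1 + G)**2 (K(G) = 4 + (G - 1)**2 = 4 + (-1 + G)**2)
B = -123 (B = -15 + 3*((3*4)*(-3)) = -15 + 3*(12*(-3)) = -15 + 3*(-36) = -15 - 108 = -123)
T(S) = (-123 + S)*(3 + (-1 + S)**2) (T(S) = (S - 123)*((4 + (-1 + S)**2) - 1) = (-123 + S)*(3 + (-1 + S)**2))
(2*T(-4) - 4)**2 = (2*(-492 + (-4)**3 - 125*(-4)**2 + 250*(-4)) - 4)**2 = (2*(-492 - 64 - 125*16 - 1000) - 4)**2 = (2*(-492 - 64 - 2000 - 1000) - 4)**2 = (2*(-3556) - 4)**2 = (-7112 - 4)**2 = (-7116)**2 = 50637456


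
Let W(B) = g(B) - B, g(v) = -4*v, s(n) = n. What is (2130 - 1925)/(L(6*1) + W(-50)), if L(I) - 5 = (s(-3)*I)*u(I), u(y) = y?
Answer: 205/147 ≈ 1.3946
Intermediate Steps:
L(I) = 5 - 3*I² (L(I) = 5 + (-3*I)*I = 5 - 3*I²)
W(B) = -5*B (W(B) = -4*B - B = -5*B)
(2130 - 1925)/(L(6*1) + W(-50)) = (2130 - 1925)/((5 - 3*(6*1)²) - 5*(-50)) = 205/((5 - 3*6²) + 250) = 205/((5 - 3*36) + 250) = 205/((5 - 108) + 250) = 205/(-103 + 250) = 205/147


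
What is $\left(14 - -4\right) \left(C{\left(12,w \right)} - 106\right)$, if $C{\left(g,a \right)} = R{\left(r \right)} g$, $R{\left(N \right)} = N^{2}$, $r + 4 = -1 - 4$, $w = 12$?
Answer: $15588$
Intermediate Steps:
$r = -9$ ($r = -4 - 5 = -9$)
$C{\left(g,a \right)} = 81 g$ ($C{\left(g,a \right)} = \left(-9\right)^{2} g = 81 g$)
$\left(14 - -4\right) \left(C{\left(12,w \right)} - 106\right) = \left(14 - -4\right) \left(81 \cdot 12 - 106\right) = \left(14 + 4\right) \left(972 - 106\right) = 18 \cdot 866 = 15588$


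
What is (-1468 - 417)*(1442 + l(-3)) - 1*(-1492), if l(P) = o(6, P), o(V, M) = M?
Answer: -2711023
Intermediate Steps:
l(P) = P
(-1468 - 417)*(1442 + l(-3)) - 1*(-1492) = (-1468 - 417)*(1442 - 3) - 1*(-1492) = -1885*1439 + 1492 = -2712515 + 1492 = -2711023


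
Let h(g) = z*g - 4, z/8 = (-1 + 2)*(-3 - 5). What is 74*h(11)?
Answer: -52392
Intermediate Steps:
z = -64 (z = 8*((-1 + 2)*(-3 - 5)) = 8*(1*(-8)) = 8*(-8) = -64)
h(g) = -4 - 64*g (h(g) = -64*g - 4 = -4 - 64*g)
74*h(11) = 74*(-4 - 64*11) = 74*(-4 - 704) = 74*(-708) = -52392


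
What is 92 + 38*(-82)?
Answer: -3024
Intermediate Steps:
92 + 38*(-82) = 92 - 3116 = -3024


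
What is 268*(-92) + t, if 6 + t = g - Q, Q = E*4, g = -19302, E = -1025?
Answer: -39864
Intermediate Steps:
Q = -4100 (Q = -1025*4 = -4100)
t = -15208 (t = -6 + (-19302 - 1*(-4100)) = -6 + (-19302 + 4100) = -6 - 15202 = -15208)
268*(-92) + t = 268*(-92) - 15208 = -24656 - 15208 = -39864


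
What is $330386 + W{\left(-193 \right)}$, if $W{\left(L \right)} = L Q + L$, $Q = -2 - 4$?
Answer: $331351$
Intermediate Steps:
$Q = -6$
$W{\left(L \right)} = - 5 L$ ($W{\left(L \right)} = L \left(-6\right) + L = - 6 L + L = - 5 L$)
$330386 + W{\left(-193 \right)} = 330386 - -965 = 330386 + 965 = 331351$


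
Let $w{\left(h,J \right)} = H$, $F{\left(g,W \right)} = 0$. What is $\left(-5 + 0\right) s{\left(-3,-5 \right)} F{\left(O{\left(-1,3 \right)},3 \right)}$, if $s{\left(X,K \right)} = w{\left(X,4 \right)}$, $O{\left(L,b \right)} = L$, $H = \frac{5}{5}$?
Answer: $0$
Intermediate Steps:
$H = 1$ ($H = 5 \cdot \frac{1}{5} = 1$)
$w{\left(h,J \right)} = 1$
$s{\left(X,K \right)} = 1$
$\left(-5 + 0\right) s{\left(-3,-5 \right)} F{\left(O{\left(-1,3 \right)},3 \right)} = \left(-5 + 0\right) 1 \cdot 0 = \left(-5\right) 1 \cdot 0 = \left(-5\right) 0 = 0$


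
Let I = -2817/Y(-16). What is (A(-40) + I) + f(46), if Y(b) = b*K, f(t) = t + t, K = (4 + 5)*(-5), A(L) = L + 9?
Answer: 4567/80 ≈ 57.088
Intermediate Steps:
A(L) = 9 + L
K = -45 (K = 9*(-5) = -45)
f(t) = 2*t
Y(b) = -45*b (Y(b) = b*(-45) = -45*b)
I = -313/80 (I = -2817/((-45*(-16))) = -2817/720 = -2817*1/720 = -313/80 ≈ -3.9125)
(A(-40) + I) + f(46) = ((9 - 40) - 313/80) + 2*46 = (-31 - 313/80) + 92 = -2793/80 + 92 = 4567/80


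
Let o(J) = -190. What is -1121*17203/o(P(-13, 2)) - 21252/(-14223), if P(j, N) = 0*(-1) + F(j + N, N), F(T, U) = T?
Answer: 437461527/4310 ≈ 1.0150e+5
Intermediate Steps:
P(j, N) = N + j (P(j, N) = 0*(-1) + (j + N) = 0 + (N + j) = N + j)
-1121*17203/o(P(-13, 2)) - 21252/(-14223) = -1121/((-190/17203)) - 21252/(-14223) = -1121/((-190*1/17203)) - 21252*(-1/14223) = -1121/(-190/17203) + 644/431 = -1121*(-17203/190) + 644/431 = 1014977/10 + 644/431 = 437461527/4310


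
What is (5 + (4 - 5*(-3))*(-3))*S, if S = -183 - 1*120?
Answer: 15756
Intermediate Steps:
S = -303 (S = -183 - 120 = -303)
(5 + (4 - 5*(-3))*(-3))*S = (5 + (4 - 5*(-3))*(-3))*(-303) = (5 + (4 + 15)*(-3))*(-303) = (5 + 19*(-3))*(-303) = (5 - 57)*(-303) = -52*(-303) = 15756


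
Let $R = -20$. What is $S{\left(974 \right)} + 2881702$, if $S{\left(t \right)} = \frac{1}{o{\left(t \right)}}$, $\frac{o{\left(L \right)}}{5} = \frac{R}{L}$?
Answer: $\frac{144084613}{50} \approx 2.8817 \cdot 10^{6}$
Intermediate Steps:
$o{\left(L \right)} = - \frac{100}{L}$ ($o{\left(L \right)} = 5 \left(- \frac{20}{L}\right) = - \frac{100}{L}$)
$S{\left(t \right)} = - \frac{t}{100}$ ($S{\left(t \right)} = \frac{1}{\left(-100\right) \frac{1}{t}} = - \frac{t}{100}$)
$S{\left(974 \right)} + 2881702 = \left(- \frac{1}{100}\right) 974 + 2881702 = - \frac{487}{50} + 2881702 = \frac{144084613}{50}$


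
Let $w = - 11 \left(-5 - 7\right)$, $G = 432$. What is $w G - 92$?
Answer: $56932$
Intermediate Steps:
$w = 132$ ($w = \left(-11\right) \left(-12\right) = 132$)
$w G - 92 = 132 \cdot 432 - 92 = 57024 - 92 = 56932$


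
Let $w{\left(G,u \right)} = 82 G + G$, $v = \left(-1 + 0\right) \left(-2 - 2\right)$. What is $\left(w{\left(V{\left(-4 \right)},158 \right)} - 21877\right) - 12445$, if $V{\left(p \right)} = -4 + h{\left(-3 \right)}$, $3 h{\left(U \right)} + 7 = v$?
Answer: $-34737$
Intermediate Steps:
$v = 4$ ($v = \left(-1\right) \left(-4\right) = 4$)
$h{\left(U \right)} = -1$ ($h{\left(U \right)} = - \frac{7}{3} + \frac{1}{3} \cdot 4 = - \frac{7}{3} + \frac{4}{3} = -1$)
$V{\left(p \right)} = -5$ ($V{\left(p \right)} = -4 - 1 = -5$)
$w{\left(G,u \right)} = 83 G$
$\left(w{\left(V{\left(-4 \right)},158 \right)} - 21877\right) - 12445 = \left(83 \left(-5\right) - 21877\right) - 12445 = \left(-415 - 21877\right) - 12445 = -22292 - 12445 = -34737$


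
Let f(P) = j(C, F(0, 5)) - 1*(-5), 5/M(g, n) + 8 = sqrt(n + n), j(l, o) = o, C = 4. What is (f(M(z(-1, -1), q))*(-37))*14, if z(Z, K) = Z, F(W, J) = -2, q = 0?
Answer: -1554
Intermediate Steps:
M(g, n) = 5/(-8 + sqrt(2)*sqrt(n)) (M(g, n) = 5/(-8 + sqrt(n + n)) = 5/(-8 + sqrt(2*n)) = 5/(-8 + sqrt(2)*sqrt(n)))
f(P) = 3 (f(P) = -2 - 1*(-5) = -2 + 5 = 3)
(f(M(z(-1, -1), q))*(-37))*14 = (3*(-37))*14 = -111*14 = -1554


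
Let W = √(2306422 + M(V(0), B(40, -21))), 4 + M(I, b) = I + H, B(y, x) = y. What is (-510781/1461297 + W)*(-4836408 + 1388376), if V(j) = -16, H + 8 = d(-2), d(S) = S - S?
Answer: 587063077664/487099 - 31032288*√28474 ≈ -5.2353e+9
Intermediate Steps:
d(S) = 0
H = -8 (H = -8 + 0 = -8)
M(I, b) = -12 + I (M(I, b) = -4 + (I - 8) = -4 + (-8 + I) = -12 + I)
W = 9*√28474 (W = √(2306422 + (-12 - 16)) = √(2306422 - 28) = √2306394 = 9*√28474 ≈ 1518.7)
(-510781/1461297 + W)*(-4836408 + 1388376) = (-510781/1461297 + 9*√28474)*(-4836408 + 1388376) = (-510781*1/1461297 + 9*√28474)*(-3448032) = (-510781/1461297 + 9*√28474)*(-3448032) = 587063077664/487099 - 31032288*√28474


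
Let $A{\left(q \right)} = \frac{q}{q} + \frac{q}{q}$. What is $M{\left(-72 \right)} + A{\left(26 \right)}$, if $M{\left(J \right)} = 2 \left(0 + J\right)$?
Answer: $-142$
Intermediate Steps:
$A{\left(q \right)} = 2$ ($A{\left(q \right)} = 1 + 1 = 2$)
$M{\left(J \right)} = 2 J$
$M{\left(-72 \right)} + A{\left(26 \right)} = 2 \left(-72\right) + 2 = -144 + 2 = -142$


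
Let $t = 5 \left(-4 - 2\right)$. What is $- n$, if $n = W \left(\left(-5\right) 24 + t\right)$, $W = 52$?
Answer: $7800$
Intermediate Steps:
$t = -30$ ($t = 5 \left(-6\right) = -30$)
$n = -7800$ ($n = 52 \left(\left(-5\right) 24 - 30\right) = 52 \left(-120 - 30\right) = 52 \left(-150\right) = -7800$)
$- n = \left(-1\right) \left(-7800\right) = 7800$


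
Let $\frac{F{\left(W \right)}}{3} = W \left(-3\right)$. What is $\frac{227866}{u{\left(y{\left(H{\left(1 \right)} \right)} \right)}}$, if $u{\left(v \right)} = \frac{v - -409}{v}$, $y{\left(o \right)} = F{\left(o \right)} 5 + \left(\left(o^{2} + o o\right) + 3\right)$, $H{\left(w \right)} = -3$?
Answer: $\frac{35547096}{565} \approx 62915.0$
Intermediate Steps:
$F{\left(W \right)} = - 9 W$ ($F{\left(W \right)} = 3 W \left(-3\right) = 3 \left(- 3 W\right) = - 9 W$)
$y{\left(o \right)} = 3 - 45 o + 2 o^{2}$ ($y{\left(o \right)} = - 9 o 5 + \left(\left(o^{2} + o o\right) + 3\right) = - 45 o + \left(\left(o^{2} + o^{2}\right) + 3\right) = - 45 o + \left(2 o^{2} + 3\right) = - 45 o + \left(3 + 2 o^{2}\right) = 3 - 45 o + 2 o^{2}$)
$u{\left(v \right)} = \frac{409 + v}{v}$ ($u{\left(v \right)} = \frac{v + 409}{v} = \frac{409 + v}{v}$)
$\frac{227866}{u{\left(y{\left(H{\left(1 \right)} \right)} \right)}} = \frac{227866}{\frac{1}{3 - -135 + 2 \left(-3\right)^{2}} \left(409 + \left(3 - -135 + 2 \left(-3\right)^{2}\right)\right)} = \frac{227866}{\frac{1}{3 + 135 + 2 \cdot 9} \left(409 + \left(3 + 135 + 2 \cdot 9\right)\right)} = \frac{227866}{\frac{1}{3 + 135 + 18} \left(409 + \left(3 + 135 + 18\right)\right)} = \frac{227866}{\frac{1}{156} \left(409 + 156\right)} = \frac{227866}{\frac{1}{156} \cdot 565} = \frac{227866}{\frac{565}{156}} = 227866 \cdot \frac{156}{565} = \frac{35547096}{565}$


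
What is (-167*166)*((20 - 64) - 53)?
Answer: 2689034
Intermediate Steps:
(-167*166)*((20 - 64) - 53) = -27722*(-44 - 53) = -27722*(-97) = 2689034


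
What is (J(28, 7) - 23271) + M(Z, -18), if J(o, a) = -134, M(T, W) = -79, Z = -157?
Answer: -23484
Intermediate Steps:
(J(28, 7) - 23271) + M(Z, -18) = (-134 - 23271) - 79 = -23405 - 79 = -23484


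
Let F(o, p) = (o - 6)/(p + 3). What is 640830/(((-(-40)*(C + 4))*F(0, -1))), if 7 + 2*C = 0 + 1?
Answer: -21361/4 ≈ -5340.3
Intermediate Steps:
C = -3 (C = -7/2 + (0 + 1)/2 = -7/2 + (½)*1 = -7/2 + ½ = -3)
F(o, p) = (-6 + o)/(3 + p)
640830/(((-(-40)*(C + 4))*F(0, -1))) = 640830/(((-(-40)*(-3 + 4))*((-6 + 0)/(3 - 1)))) = 640830/(((-(-40))*(-6/2))) = 640830/(((-10*(-4))*((½)*(-6)))) = 640830/((40*(-3))) = 640830/(-120) = 640830*(-1/120) = -21361/4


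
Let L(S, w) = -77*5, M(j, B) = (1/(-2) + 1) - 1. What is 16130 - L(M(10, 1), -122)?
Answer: 16515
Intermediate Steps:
M(j, B) = -½ (M(j, B) = (-½ + 1) - 1 = ½ - 1 = -½)
L(S, w) = -385
16130 - L(M(10, 1), -122) = 16130 - 1*(-385) = 16130 + 385 = 16515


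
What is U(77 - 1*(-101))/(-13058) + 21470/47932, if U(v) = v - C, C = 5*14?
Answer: 68794651/156474014 ≈ 0.43966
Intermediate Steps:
C = 70
U(v) = -70 + v (U(v) = v - 1*70 = v - 70 = -70 + v)
U(77 - 1*(-101))/(-13058) + 21470/47932 = (-70 + (77 - 1*(-101)))/(-13058) + 21470/47932 = (-70 + (77 + 101))*(-1/13058) + 21470*(1/47932) = (-70 + 178)*(-1/13058) + 10735/23966 = 108*(-1/13058) + 10735/23966 = -54/6529 + 10735/23966 = 68794651/156474014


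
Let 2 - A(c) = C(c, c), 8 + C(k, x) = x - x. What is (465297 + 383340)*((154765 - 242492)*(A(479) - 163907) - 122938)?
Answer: 12201761495556297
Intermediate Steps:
C(k, x) = -8 (C(k, x) = -8 + (x - x) = -8 + 0 = -8)
A(c) = 10 (A(c) = 2 - 1*(-8) = 2 + 8 = 10)
(465297 + 383340)*((154765 - 242492)*(A(479) - 163907) - 122938) = (465297 + 383340)*((154765 - 242492)*(10 - 163907) - 122938) = 848637*(-87727*(-163897) - 122938) = 848637*(14378192119 - 122938) = 848637*14378069181 = 12201761495556297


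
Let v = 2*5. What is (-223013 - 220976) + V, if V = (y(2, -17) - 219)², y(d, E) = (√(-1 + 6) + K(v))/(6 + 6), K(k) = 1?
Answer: -443989 + (2627 - √5)²/144 ≈ -3.9615e+5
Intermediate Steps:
v = 10
y(d, E) = 1/12 + √5/12 (y(d, E) = (√(-1 + 6) + 1)/(6 + 6) = (√5 + 1)/12 = (1 + √5)*(1/12) = 1/12 + √5/12)
V = (-2627/12 + √5/12)² (V = ((1/12 + √5/12) - 219)² = (-2627/12 + √5/12)² ≈ 47843.)
(-223013 - 220976) + V = (-223013 - 220976) + (2627 - √5)²/144 = -443989 + (2627 - √5)²/144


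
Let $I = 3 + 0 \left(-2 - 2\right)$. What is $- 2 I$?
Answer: $-6$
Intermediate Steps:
$I = 3$ ($I = 3 + 0 \left(-2 - 2\right) = 3 + 0 \left(-4\right) = 3 + 0 = 3$)
$- 2 I = \left(-2\right) 3 = -6$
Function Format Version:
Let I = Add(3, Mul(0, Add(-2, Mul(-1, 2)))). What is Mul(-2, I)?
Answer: -6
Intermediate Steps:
I = 3 (I = Add(3, Mul(0, Add(-2, -2))) = Add(3, Mul(0, -4)) = Add(3, 0) = 3)
Mul(-2, I) = Mul(-2, 3) = -6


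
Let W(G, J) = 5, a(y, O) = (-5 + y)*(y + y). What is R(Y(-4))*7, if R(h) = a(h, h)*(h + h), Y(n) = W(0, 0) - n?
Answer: 9072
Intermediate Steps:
a(y, O) = 2*y*(-5 + y) (a(y, O) = (-5 + y)*(2*y) = 2*y*(-5 + y))
Y(n) = 5 - n
R(h) = 4*h**2*(-5 + h) (R(h) = (2*h*(-5 + h))*(h + h) = (2*h*(-5 + h))*(2*h) = 4*h**2*(-5 + h))
R(Y(-4))*7 = (4*(5 - 1*(-4))**2*(-5 + (5 - 1*(-4))))*7 = (4*(5 + 4)**2*(-5 + (5 + 4)))*7 = (4*9**2*(-5 + 9))*7 = (4*81*4)*7 = 1296*7 = 9072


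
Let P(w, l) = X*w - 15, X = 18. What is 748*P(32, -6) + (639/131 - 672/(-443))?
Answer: 24352642833/58033 ≈ 4.1963e+5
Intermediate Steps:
P(w, l) = -15 + 18*w (P(w, l) = 18*w - 15 = -15 + 18*w)
748*P(32, -6) + (639/131 - 672/(-443)) = 748*(-15 + 18*32) + (639/131 - 672/(-443)) = 748*(-15 + 576) + (639*(1/131) - 672*(-1/443)) = 748*561 + (639/131 + 672/443) = 419628 + 371109/58033 = 24352642833/58033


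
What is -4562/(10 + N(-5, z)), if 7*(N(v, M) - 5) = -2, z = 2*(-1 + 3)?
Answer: -31934/103 ≈ -310.04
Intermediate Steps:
z = 4 (z = 2*2 = 4)
N(v, M) = 33/7 (N(v, M) = 5 + (1/7)*(-2) = 5 - 2/7 = 33/7)
-4562/(10 + N(-5, z)) = -4562/(10 + 33/7) = -4562/103/7 = -4562*7/103 = -31934/103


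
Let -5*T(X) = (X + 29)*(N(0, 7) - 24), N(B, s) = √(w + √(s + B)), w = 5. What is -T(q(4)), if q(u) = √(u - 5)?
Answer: -696/5 - 24*I/5 + √(5 + √7)*(29 + I)/5 ≈ -123.16 - 4.247*I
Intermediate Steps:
N(B, s) = √(5 + √(B + s)) (N(B, s) = √(5 + √(s + B)) = √(5 + √(B + s)))
q(u) = √(-5 + u)
T(X) = -(-24 + √(5 + √7))*(29 + X)/5 (T(X) = -(X + 29)*(√(5 + √(0 + 7)) - 24)/5 = -(29 + X)*(√(5 + √7) - 24)/5 = -(29 + X)*(-24 + √(5 + √7))/5 = -(-24 + √(5 + √7))*(29 + X)/5)
-T(q(4)) = -(696/5 - 29*√(5 + √7)/5 + 24*√(-5 + 4)/5 - √(-5 + 4)*√(5 + √7)/5) = -(696/5 - 29*√(5 + √7)/5 + 24*√(-1)/5 - √(-1)*√(5 + √7)/5) = -(696/5 - 29*√(5 + √7)/5 + 24*I/5 - I*√(5 + √7)/5) = -696/5 - 24*I/5 + 29*√(5 + √7)/5 + I*√(5 + √7)/5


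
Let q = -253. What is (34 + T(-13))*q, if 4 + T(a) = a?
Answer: -4301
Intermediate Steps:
T(a) = -4 + a
(34 + T(-13))*q = (34 + (-4 - 13))*(-253) = (34 - 17)*(-253) = 17*(-253) = -4301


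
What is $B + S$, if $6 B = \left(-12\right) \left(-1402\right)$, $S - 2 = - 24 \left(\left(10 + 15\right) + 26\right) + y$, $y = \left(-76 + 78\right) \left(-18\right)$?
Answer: $1546$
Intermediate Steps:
$y = -36$ ($y = 2 \left(-18\right) = -36$)
$S = -1258$ ($S = 2 - \left(36 + 24 \left(\left(10 + 15\right) + 26\right)\right) = 2 - \left(36 + 24 \left(25 + 26\right)\right) = 2 - 1260 = -1258$)
$B = 2804$ ($B = \frac{\left(-12\right) \left(-1402\right)}{6} = \frac{1}{6} \cdot 16824 = 2804$)
$B + S = 2804 - 1258 = 1546$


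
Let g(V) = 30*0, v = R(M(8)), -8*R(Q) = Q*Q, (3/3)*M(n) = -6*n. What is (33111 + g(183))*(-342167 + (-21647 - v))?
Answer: -12036709386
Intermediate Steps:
M(n) = -6*n
R(Q) = -Q**2/8 (R(Q) = -Q*Q/8 = -Q**2/8)
v = -288 (v = -(-6*8)**2/8 = -1/8*(-48)**2 = -1/8*2304 = -288)
g(V) = 0
(33111 + g(183))*(-342167 + (-21647 - v)) = (33111 + 0)*(-342167 + (-21647 - 1*(-288))) = 33111*(-342167 + (-21647 + 288)) = 33111*(-342167 - 21359) = 33111*(-363526) = -12036709386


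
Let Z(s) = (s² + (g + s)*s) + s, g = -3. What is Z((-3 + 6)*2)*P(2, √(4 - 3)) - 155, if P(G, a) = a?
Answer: -95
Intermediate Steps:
Z(s) = s + s² + s*(-3 + s) (Z(s) = (s² + (-3 + s)*s) + s = (s² + s*(-3 + s)) + s = s + s² + s*(-3 + s))
Z((-3 + 6)*2)*P(2, √(4 - 3)) - 155 = (2*((-3 + 6)*2)*(-1 + (-3 + 6)*2))*√(4 - 3) - 155 = (2*(3*2)*(-1 + 3*2))*√1 - 155 = (2*6*(-1 + 6))*1 - 155 = (2*6*5)*1 - 155 = 60*1 - 155 = 60 - 155 = -95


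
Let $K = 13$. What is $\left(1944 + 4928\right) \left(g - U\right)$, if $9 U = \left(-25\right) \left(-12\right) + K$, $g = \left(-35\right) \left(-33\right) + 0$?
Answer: $\frac{69283504}{9} \approx 7.6982 \cdot 10^{6}$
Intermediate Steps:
$g = 1155$ ($g = 1155 + 0 = 1155$)
$U = \frac{313}{9}$ ($U = \frac{\left(-25\right) \left(-12\right) + 13}{9} = \frac{300 + 13}{9} = \frac{1}{9} \cdot 313 = \frac{313}{9} \approx 34.778$)
$\left(1944 + 4928\right) \left(g - U\right) = \left(1944 + 4928\right) \left(1155 - \frac{313}{9}\right) = 6872 \left(1155 - \frac{313}{9}\right) = 6872 \cdot \frac{10082}{9} = \frac{69283504}{9}$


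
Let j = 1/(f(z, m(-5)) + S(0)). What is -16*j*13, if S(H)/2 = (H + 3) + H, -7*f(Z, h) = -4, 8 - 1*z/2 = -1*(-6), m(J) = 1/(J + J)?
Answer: -728/23 ≈ -31.652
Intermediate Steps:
m(J) = 1/(2*J)
z = 4 (z = 16 - (-2)*(-6) = 16 - 2*6 = 16 - 12 = 4)
f(Z, h) = 4/7 (f(Z, h) = -1/7*(-4) = 4/7)
S(H) = 6 + 4*H (S(H) = 2*((H + 3) + H) = 2*((3 + H) + H) = 2*(3 + 2*H) = 6 + 4*H)
j = 7/46 (j = 1/(4/7 + (6 + 4*0)) = 1/(4/7 + (6 + 0)) = 1/(4/7 + 6) = 1/(46/7) = 7/46 ≈ 0.15217)
-16*j*13 = -16*7/46*13 = -56/23*13 = -728/23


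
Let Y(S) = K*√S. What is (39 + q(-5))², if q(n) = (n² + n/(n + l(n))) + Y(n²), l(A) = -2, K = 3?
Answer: 311364/49 ≈ 6354.4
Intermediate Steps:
Y(S) = 3*√S
q(n) = n² + 3*√(n²) + n/(-2 + n) (q(n) = (n² + n/(n - 2)) + 3*√(n²) = (n² + n/(-2 + n)) + 3*√(n²) = n² + 3*√(n²) + n/(-2 + n))
(39 + q(-5))² = (39 + (-5 + (-5)³ - 6*√((-5)²) - 2*(-5)² + 3*(-5)*√((-5)²))/(-2 - 5))² = (39 + (-5 - 125 - 6*√25 - 2*25 + 3*(-5)*√25)/(-7))² = (39 - (-5 - 125 - 6*5 - 50 + 3*(-5)*5)/7)² = (39 - (-5 - 125 - 30 - 50 - 75)/7)² = (39 - ⅐*(-285))² = (39 + 285/7)² = (558/7)² = 311364/49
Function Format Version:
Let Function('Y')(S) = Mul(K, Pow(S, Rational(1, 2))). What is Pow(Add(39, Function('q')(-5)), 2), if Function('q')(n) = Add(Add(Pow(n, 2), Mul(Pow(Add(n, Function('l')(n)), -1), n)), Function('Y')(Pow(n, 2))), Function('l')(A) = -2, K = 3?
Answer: Rational(311364, 49) ≈ 6354.4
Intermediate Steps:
Function('Y')(S) = Mul(3, Pow(S, Rational(1, 2)))
Function('q')(n) = Add(Pow(n, 2), Mul(3, Pow(Pow(n, 2), Rational(1, 2))), Mul(n, Pow(Add(-2, n), -1))) (Function('q')(n) = Add(Add(Pow(n, 2), Mul(Pow(Add(n, -2), -1), n)), Mul(3, Pow(Pow(n, 2), Rational(1, 2)))) = Add(Add(Pow(n, 2), Mul(Pow(Add(-2, n), -1), n)), Mul(3, Pow(Pow(n, 2), Rational(1, 2)))) = Add(Add(Pow(n, 2), Mul(n, Pow(Add(-2, n), -1))), Mul(3, Pow(Pow(n, 2), Rational(1, 2)))) = Add(Pow(n, 2), Mul(3, Pow(Pow(n, 2), Rational(1, 2))), Mul(n, Pow(Add(-2, n), -1))))
Pow(Add(39, Function('q')(-5)), 2) = Pow(Add(39, Mul(Pow(Add(-2, -5), -1), Add(-5, Pow(-5, 3), Mul(-6, Pow(Pow(-5, 2), Rational(1, 2))), Mul(-2, Pow(-5, 2)), Mul(3, -5, Pow(Pow(-5, 2), Rational(1, 2)))))), 2) = Pow(Add(39, Mul(Pow(-7, -1), Add(-5, -125, Mul(-6, Pow(25, Rational(1, 2))), Mul(-2, 25), Mul(3, -5, Pow(25, Rational(1, 2)))))), 2) = Pow(Add(39, Mul(Rational(-1, 7), Add(-5, -125, Mul(-6, 5), -50, Mul(3, -5, 5)))), 2) = Pow(Add(39, Mul(Rational(-1, 7), Add(-5, -125, -30, -50, -75))), 2) = Pow(Add(39, Mul(Rational(-1, 7), -285)), 2) = Pow(Add(39, Rational(285, 7)), 2) = Pow(Rational(558, 7), 2) = Rational(311364, 49)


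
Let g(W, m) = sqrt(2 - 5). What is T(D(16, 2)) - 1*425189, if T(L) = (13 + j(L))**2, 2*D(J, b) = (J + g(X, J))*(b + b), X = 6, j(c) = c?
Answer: -423176 + 180*I*sqrt(3) ≈ -4.2318e+5 + 311.77*I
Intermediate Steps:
g(W, m) = I*sqrt(3) (g(W, m) = sqrt(-3) = I*sqrt(3))
D(J, b) = b*(J + I*sqrt(3)) (D(J, b) = ((J + I*sqrt(3))*(b + b))/2 = ((J + I*sqrt(3))*(2*b))/2 = (2*b*(J + I*sqrt(3)))/2 = b*(J + I*sqrt(3)))
T(L) = (13 + L)**2
T(D(16, 2)) - 1*425189 = (13 + 2*(16 + I*sqrt(3)))**2 - 1*425189 = (13 + (32 + 2*I*sqrt(3)))**2 - 425189 = (45 + 2*I*sqrt(3))**2 - 425189 = -425189 + (45 + 2*I*sqrt(3))**2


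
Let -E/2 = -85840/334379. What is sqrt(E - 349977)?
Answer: I*sqrt(39130631453903537)/334379 ≈ 591.59*I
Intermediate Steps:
E = 171680/334379 (E = -(-171680)/334379 = -2*(-85840/334379) = 171680/334379 ≈ 0.51343)
sqrt(E - 349977) = sqrt(171680/334379 - 349977) = sqrt(-117024787603/334379) = I*sqrt(39130631453903537)/334379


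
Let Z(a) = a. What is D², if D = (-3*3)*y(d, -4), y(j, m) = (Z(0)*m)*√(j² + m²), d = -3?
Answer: 0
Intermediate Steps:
y(j, m) = 0 (y(j, m) = (0*m)*√(j² + m²) = 0*√(j² + m²) = 0)
D = 0 (D = -3*3*0 = -9*0 = 0)
D² = 0² = 0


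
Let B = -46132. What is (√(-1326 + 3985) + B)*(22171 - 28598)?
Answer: 296490364 - 6427*√2659 ≈ 2.9616e+8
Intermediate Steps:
(√(-1326 + 3985) + B)*(22171 - 28598) = (√(-1326 + 3985) - 46132)*(22171 - 28598) = (√2659 - 46132)*(-6427) = (-46132 + √2659)*(-6427) = 296490364 - 6427*√2659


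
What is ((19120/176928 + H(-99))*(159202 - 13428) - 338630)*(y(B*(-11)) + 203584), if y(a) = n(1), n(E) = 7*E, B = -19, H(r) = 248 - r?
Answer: 56576191571488087/5529 ≈ 1.0233e+13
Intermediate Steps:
y(a) = 7 (y(a) = 7*1 = 7)
((19120/176928 + H(-99))*(159202 - 13428) - 338630)*(y(B*(-11)) + 203584) = ((19120/176928 + (248 - 1*(-99)))*(159202 - 13428) - 338630)*(7 + 203584) = ((19120*(1/176928) + (248 + 99))*145774 - 338630)*203591 = ((1195/11058 + 347)*145774 - 338630)*203591 = ((3838321/11058)*145774 - 338630)*203591 = (279763702727/5529 - 338630)*203591 = (277891417457/5529)*203591 = 56576191571488087/5529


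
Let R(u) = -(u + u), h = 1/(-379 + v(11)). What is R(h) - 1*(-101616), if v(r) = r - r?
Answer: 38512466/379 ≈ 1.0162e+5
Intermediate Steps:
v(r) = 0
h = -1/379 (h = 1/(-379 + 0) = 1/(-379) = -1/379 ≈ -0.0026385)
R(u) = -2*u
R(h) - 1*(-101616) = -2*(-1/379) - 1*(-101616) = 2/379 + 101616 = 38512466/379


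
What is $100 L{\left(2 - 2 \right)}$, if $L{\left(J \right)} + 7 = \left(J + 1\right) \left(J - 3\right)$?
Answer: $-1000$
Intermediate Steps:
$L{\left(J \right)} = -7 + \left(1 + J\right) \left(-3 + J\right)$ ($L{\left(J \right)} = -7 + \left(J + 1\right) \left(J - 3\right) = -7 + \left(1 + J\right) \left(-3 + J\right)$)
$100 L{\left(2 - 2 \right)} = 100 \left(-10 + \left(2 - 2\right)^{2} - 2 \left(2 - 2\right)\right) = 100 \left(-10 + 0^{2} - 0\right) = 100 \left(-10 + 0 + 0\right) = 100 \left(-10\right) = -1000$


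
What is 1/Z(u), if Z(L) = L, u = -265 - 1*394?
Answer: -1/659 ≈ -0.0015175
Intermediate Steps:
u = -659 (u = -265 - 394 = -659)
1/Z(u) = 1/(-659) = -1/659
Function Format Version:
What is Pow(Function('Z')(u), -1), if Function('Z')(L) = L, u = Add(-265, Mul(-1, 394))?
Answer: Rational(-1, 659) ≈ -0.0015175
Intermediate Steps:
u = -659 (u = Add(-265, -394) = -659)
Pow(Function('Z')(u), -1) = Pow(-659, -1) = Rational(-1, 659)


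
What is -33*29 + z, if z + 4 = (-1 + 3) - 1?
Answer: -960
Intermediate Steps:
z = -3 (z = -4 + ((-1 + 3) - 1) = -4 + (2 - 1) = -4 + 1 = -3)
-33*29 + z = -33*29 - 3 = -957 - 3 = -960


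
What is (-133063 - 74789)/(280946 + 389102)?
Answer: -51963/167512 ≈ -0.31020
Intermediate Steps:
(-133063 - 74789)/(280946 + 389102) = -207852/670048 = -207852*1/670048 = -51963/167512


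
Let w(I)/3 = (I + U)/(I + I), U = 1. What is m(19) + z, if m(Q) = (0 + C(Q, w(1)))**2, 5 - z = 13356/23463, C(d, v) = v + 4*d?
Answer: 16281838/2607 ≈ 6245.4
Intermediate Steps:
w(I) = 3*(1 + I)/(2*I) (w(I) = 3*((I + 1)/(I + I)) = 3*((1 + I)/((2*I))) = 3*((1 + I)*(1/(2*I))) = 3*((1 + I)/(2*I)) = 3*(1 + I)/(2*I))
z = 11551/2607 (z = 5 - 13356/23463 = 5 - 1*1484/2607 = 5 - 1484/2607 = 11551/2607 ≈ 4.4308)
m(Q) = (3 + 4*Q)**2 (m(Q) = (0 + ((3/2)*(1 + 1)/1 + 4*Q))**2 = (0 + ((3/2)*1*2 + 4*Q))**2 = (0 + (3 + 4*Q))**2 = (3 + 4*Q)**2)
m(19) + z = (3 + 4*19)**2 + 11551/2607 = (3 + 76)**2 + 11551/2607 = 79**2 + 11551/2607 = 6241 + 11551/2607 = 16281838/2607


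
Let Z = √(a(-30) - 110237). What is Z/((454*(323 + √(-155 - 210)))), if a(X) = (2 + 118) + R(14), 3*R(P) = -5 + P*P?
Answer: 2*√61905/(681*(√365 - 323*I)) ≈ 0.00013334 + 0.0022544*I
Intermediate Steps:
R(P) = -5/3 + P²/3 (R(P) = (-5 + P*P)/3 = (-5 + P²)/3 = -5/3 + P²/3)
a(X) = 551/3 (a(X) = (2 + 118) + (-5/3 + (⅓)*14²) = 120 + (-5/3 + (⅓)*196) = 120 + (-5/3 + 196/3) = 120 + 191/3 = 551/3)
Z = 4*I*√61905/3 (Z = √(551/3 - 110237) = √(-330160/3) = 4*I*√61905/3 ≈ 331.74*I)
Z/((454*(323 + √(-155 - 210)))) = (4*I*√61905/3)/((454*(323 + √(-155 - 210)))) = (4*I*√61905/3)/((454*(323 + √(-365)))) = (4*I*√61905/3)/((454*(323 + I*√365))) = (4*I*√61905/3)/(146642 + 454*I*√365) = 4*I*√61905/(3*(146642 + 454*I*√365))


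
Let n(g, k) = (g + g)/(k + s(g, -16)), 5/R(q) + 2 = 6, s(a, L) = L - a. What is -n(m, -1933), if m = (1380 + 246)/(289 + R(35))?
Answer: 4336/756431 ≈ 0.0057322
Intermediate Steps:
R(q) = 5/4 (R(q) = 5/(-2 + 6) = 5/4)
m = 2168/387 (m = (1380 + 246)/(289 + 5/4) = 1626/(1161/4) = 1626*(4/1161) = 2168/387 ≈ 5.6021)
n(g, k) = 2*g/(-16 + k - g) (n(g, k) = (g + g)/(k + (-16 - g)) = (2*g)/(-16 + k - g) = 2*g/(-16 + k - g))
-n(m, -1933) = -(-2)*2168/(387*(16 + 2168/387 - 1*(-1933))) = -(-2)*2168/(387*(16 + 2168/387 + 1933)) = -(-2)*2168/(387*756431/387) = -(-2)*2168*387/(387*756431) = -1*(-4336/756431) = 4336/756431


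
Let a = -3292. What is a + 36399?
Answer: 33107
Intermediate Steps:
a + 36399 = -3292 + 36399 = 33107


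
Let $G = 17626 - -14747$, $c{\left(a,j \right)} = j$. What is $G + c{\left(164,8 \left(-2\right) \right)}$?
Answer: $32357$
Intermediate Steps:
$G = 32373$ ($G = 17626 + 14747 = 32373$)
$G + c{\left(164,8 \left(-2\right) \right)} = 32373 + 8 \left(-2\right) = 32373 - 16 = 32357$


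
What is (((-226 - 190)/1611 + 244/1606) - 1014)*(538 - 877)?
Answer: 148242594584/431211 ≈ 3.4378e+5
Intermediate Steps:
(((-226 - 190)/1611 + 244/1606) - 1014)*(538 - 877) = ((-416*1/1611 + 244*(1/1606)) - 1014)*(-339) = ((-416/1611 + 122/803) - 1014)*(-339) = (-137506/1293633 - 1014)*(-339) = -1311881368/1293633*(-339) = 148242594584/431211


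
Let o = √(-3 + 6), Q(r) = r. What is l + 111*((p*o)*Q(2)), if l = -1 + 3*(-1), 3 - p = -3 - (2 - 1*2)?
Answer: -4 + 1332*√3 ≈ 2303.1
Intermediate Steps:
p = 6 (p = 3 - (-3 - (2 - 1*2)) = 3 - (-3 - (2 - 2)) = 3 - (-3 - 1*0) = 3 - (-3 + 0) = 3 - 1*(-3) = 3 + 3 = 6)
o = √3 ≈ 1.7320
l = -4 (l = -1 - 3 = -4)
l + 111*((p*o)*Q(2)) = -4 + 111*((6*√3)*2) = -4 + 111*(12*√3) = -4 + 1332*√3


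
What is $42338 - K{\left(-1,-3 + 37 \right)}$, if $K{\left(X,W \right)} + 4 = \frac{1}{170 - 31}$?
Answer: $\frac{5885537}{139} \approx 42342.0$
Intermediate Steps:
$K{\left(X,W \right)} = - \frac{555}{139}$ ($K{\left(X,W \right)} = -4 + \frac{1}{170 - 31} = -4 + \frac{1}{139} = - \frac{555}{139}$)
$42338 - K{\left(-1,-3 + 37 \right)} = 42338 - - \frac{555}{139} = 42338 + \frac{555}{139} = \frac{5885537}{139}$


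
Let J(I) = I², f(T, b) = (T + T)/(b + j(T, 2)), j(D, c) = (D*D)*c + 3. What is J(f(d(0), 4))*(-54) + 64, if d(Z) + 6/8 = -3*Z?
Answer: 262624/4225 ≈ 62.160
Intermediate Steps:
d(Z) = -¾ - 3*Z
j(D, c) = 3 + c*D² (j(D, c) = D²*c + 3 = c*D² + 3 = 3 + c*D²)
f(T, b) = 2*T/(3 + b + 2*T²) (f(T, b) = (T + T)/(b + (3 + 2*T²)) = (2*T)/(3 + b + 2*T²) = 2*T/(3 + b + 2*T²))
J(f(d(0), 4))*(-54) + 64 = (2*(-¾ - 3*0)/(3 + 4 + 2*(-¾ - 3*0)²))²*(-54) + 64 = (2*(-¾ + 0)/(3 + 4 + 2*(-¾ + 0)²))²*(-54) + 64 = (2*(-¾)/(3 + 4 + 2*(-¾)²))²*(-54) + 64 = (2*(-¾)/(3 + 4 + 2*(9/16)))²*(-54) + 64 = (2*(-¾)/(3 + 4 + 9/8))²*(-54) + 64 = (2*(-¾)/(65/8))²*(-54) + 64 = (2*(-¾)*(8/65))²*(-54) + 64 = (-12/65)²*(-54) + 64 = (144/4225)*(-54) + 64 = -7776/4225 + 64 = 262624/4225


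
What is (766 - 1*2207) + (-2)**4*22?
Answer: -1089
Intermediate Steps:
(766 - 1*2207) + (-2)**4*22 = (766 - 2207) + 16*22 = -1441 + 352 = -1089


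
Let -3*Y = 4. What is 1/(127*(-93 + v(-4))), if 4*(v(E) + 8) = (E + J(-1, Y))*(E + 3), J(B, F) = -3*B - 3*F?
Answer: -4/51689 ≈ -7.7386e-5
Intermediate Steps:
Y = -4/3 (Y = -1/3*4 = -4/3 ≈ -1.3333)
v(E) = -8 + (3 + E)*(7 + E)/4 (v(E) = -8 + ((E + (-3*(-1) - 3*(-4/3)))*(E + 3))/4 = -8 + ((E + (3 + 4))*(3 + E))/4 = -8 + ((E + 7)*(3 + E))/4 = -8 + ((7 + E)*(3 + E))/4 = -8 + ((3 + E)*(7 + E))/4 = -8 + (3 + E)*(7 + E)/4)
1/(127*(-93 + v(-4))) = 1/(127*(-93 + (-11/4 + (1/4)*(-4)**2 + (5/2)*(-4)))) = 1/(127*(-93 + (-11/4 + (1/4)*16 - 10))) = 1/(127*(-93 + (-11/4 + 4 - 10))) = 1/(127*(-93 - 35/4)) = 1/(127*(-407/4)) = 1/(-51689/4) = -4/51689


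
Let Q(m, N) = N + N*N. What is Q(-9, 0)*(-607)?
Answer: 0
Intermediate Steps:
Q(m, N) = N + N²
Q(-9, 0)*(-607) = (0*(1 + 0))*(-607) = (0*1)*(-607) = 0*(-607) = 0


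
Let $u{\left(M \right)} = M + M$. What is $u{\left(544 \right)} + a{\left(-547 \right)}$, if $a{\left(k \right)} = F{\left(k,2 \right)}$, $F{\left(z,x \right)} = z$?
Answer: $541$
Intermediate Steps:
$u{\left(M \right)} = 2 M$
$a{\left(k \right)} = k$
$u{\left(544 \right)} + a{\left(-547 \right)} = 2 \cdot 544 - 547 = 1088 - 547 = 541$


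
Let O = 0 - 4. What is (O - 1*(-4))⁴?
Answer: 0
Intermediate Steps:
O = -4
(O - 1*(-4))⁴ = (-4 - 1*(-4))⁴ = (-4 + 4)⁴ = 0⁴ = 0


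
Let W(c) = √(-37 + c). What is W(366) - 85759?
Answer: -85759 + √329 ≈ -85741.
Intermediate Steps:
W(366) - 85759 = √(-37 + 366) - 85759 = √329 - 85759 = -85759 + √329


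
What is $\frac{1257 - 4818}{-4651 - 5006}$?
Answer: $\frac{1187}{3219} \approx 0.36875$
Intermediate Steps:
$\frac{1257 - 4818}{-4651 - 5006} = - \frac{3561}{-9657} = \left(-3561\right) \left(- \frac{1}{9657}\right) = \frac{1187}{3219}$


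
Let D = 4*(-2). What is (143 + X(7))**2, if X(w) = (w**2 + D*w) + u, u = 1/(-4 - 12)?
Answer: 4730625/256 ≈ 18479.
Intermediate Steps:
D = -8
u = -1/16 (u = 1/(-16) = -1/16 ≈ -0.062500)
X(w) = -1/16 + w**2 - 8*w (X(w) = (w**2 - 8*w) - 1/16 = -1/16 + w**2 - 8*w)
(143 + X(7))**2 = (143 + (-1/16 + 7**2 - 8*7))**2 = (143 + (-1/16 + 49 - 56))**2 = (143 - 113/16)**2 = (2175/16)**2 = 4730625/256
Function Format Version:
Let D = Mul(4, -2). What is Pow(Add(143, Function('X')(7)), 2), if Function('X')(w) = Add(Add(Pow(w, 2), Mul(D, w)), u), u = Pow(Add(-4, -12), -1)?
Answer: Rational(4730625, 256) ≈ 18479.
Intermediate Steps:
D = -8
u = Rational(-1, 16) (u = Pow(-16, -1) = Rational(-1, 16) ≈ -0.062500)
Function('X')(w) = Add(Rational(-1, 16), Pow(w, 2), Mul(-8, w)) (Function('X')(w) = Add(Add(Pow(w, 2), Mul(-8, w)), Rational(-1, 16)) = Add(Rational(-1, 16), Pow(w, 2), Mul(-8, w)))
Pow(Add(143, Function('X')(7)), 2) = Pow(Add(143, Add(Rational(-1, 16), Pow(7, 2), Mul(-8, 7))), 2) = Pow(Add(143, Add(Rational(-1, 16), 49, -56)), 2) = Pow(Add(143, Rational(-113, 16)), 2) = Pow(Rational(2175, 16), 2) = Rational(4730625, 256)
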